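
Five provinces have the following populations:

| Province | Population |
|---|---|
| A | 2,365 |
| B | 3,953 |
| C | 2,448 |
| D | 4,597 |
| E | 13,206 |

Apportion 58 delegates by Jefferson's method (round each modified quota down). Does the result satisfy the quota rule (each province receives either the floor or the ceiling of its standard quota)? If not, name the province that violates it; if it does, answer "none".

Standard quotas: A 5.163, B 8.629, C 5.344, D 10.035, E 28.829.
Jefferson allocation: A 5, B 8, C 5, D 10, E 30.
E has quota 28.829 (lower 28, upper 29) but receives 30 — outside the quota interval.

E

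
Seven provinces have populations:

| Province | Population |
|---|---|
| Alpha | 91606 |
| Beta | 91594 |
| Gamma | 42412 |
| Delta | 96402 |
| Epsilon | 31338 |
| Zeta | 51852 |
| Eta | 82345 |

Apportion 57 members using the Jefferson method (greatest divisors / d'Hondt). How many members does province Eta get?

Standard divisor 487549/57 ≈ 8553.491; standard quotas: Alpha 10.710, Beta 10.708, Gamma 4.958, Delta 11.270, Epsilon 3.664, Zeta 6.062, Eta 9.627.
Rounding down gives 10, 10, 4, 11, 3, 6, 9 = 53 seats, so the divisor must be adjusted.
With modified divisor 8100: modified quotas Alpha 11.309, Beta 11.308, Gamma 5.236, Delta 11.901, Epsilon 3.869, Zeta 6.401, Eta 10.166.
Rounding down: Alpha 11, Beta 11, Gamma 5, Delta 11, Epsilon 3, Zeta 6, Eta 10 (total 57).
Eta receives 10.

10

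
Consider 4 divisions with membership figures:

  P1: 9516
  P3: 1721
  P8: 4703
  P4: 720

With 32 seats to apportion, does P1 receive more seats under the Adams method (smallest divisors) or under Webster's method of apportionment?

Webster

Adams: P1 17, P3 4, P8 9, P4 2.
Webster: P1 19, P3 3, P8 9, P4 1.
P1 gets 17 under Adams and 19 under Webster.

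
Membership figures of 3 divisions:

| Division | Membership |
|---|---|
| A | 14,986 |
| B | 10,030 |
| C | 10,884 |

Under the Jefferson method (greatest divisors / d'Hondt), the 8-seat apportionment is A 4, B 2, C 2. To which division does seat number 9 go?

Priority for the next seat is population ÷ (current seats + 1).
Priorities: A 2997.200, B 3343.333, C 3628.000.
Highest priority: C.

C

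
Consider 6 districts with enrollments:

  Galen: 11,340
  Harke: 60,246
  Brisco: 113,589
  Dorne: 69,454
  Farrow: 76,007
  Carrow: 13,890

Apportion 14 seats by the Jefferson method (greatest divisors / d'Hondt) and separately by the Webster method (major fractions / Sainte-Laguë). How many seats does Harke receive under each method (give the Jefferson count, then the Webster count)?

3 and 2

Jefferson: Galen 0, Harke 3, Brisco 5, Dorne 3, Farrow 3, Carrow 0.
Webster: Galen 0, Harke 2, Brisco 5, Dorne 3, Farrow 3, Carrow 1.
Harke gets 3 under Jefferson and 2 under Webster.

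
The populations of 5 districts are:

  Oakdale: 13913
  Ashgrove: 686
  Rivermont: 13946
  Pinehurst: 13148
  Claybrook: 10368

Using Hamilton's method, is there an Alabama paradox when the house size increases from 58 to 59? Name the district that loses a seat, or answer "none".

Claybrook

At 58 seats: Oakdale 15, Ashgrove 1, Rivermont 15, Pinehurst 15, Claybrook 12.
At 59 seats: Oakdale 16, Ashgrove 1, Rivermont 16, Pinehurst 15, Claybrook 11.
Claybrook drops from 12 to 11.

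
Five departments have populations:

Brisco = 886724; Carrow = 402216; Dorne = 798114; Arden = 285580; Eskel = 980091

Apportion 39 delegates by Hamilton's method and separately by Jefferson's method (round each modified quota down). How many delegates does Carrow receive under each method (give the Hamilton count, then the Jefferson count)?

Hamilton: Brisco 10, Carrow 5, Dorne 9, Arden 3, Eskel 12.
Jefferson: Brisco 11, Carrow 4, Dorne 9, Arden 3, Eskel 12.
Carrow gets 5 under Hamilton and 4 under Jefferson.

5 and 4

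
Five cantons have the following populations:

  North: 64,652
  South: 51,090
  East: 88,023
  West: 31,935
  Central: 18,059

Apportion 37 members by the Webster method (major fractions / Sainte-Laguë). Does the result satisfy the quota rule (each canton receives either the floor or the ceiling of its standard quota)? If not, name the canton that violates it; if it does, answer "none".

Standard quotas: North 9.427, South 7.449, East 12.834, West 4.656, Central 2.633.
Webster allocation: North 9, South 7, East 13, West 5, Central 3.
Every allocation lies between the lower and upper quota.

none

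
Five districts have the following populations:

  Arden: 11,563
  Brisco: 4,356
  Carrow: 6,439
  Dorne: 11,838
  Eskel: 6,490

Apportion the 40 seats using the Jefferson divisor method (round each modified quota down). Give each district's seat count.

Standard divisor 40686/40 ≈ 1017.15; standard quotas: Arden 11.368, Brisco 4.283, Carrow 6.330, Dorne 11.638, Eskel 6.381.
Rounding down gives 11, 4, 6, 11, 6 = 38 seats, so the divisor must be adjusted.
With modified divisor 950: modified quotas Arden 12.172, Brisco 4.585, Carrow 6.778, Dorne 12.461, Eskel 6.832.
Rounding down: Arden 12, Brisco 4, Carrow 6, Dorne 12, Eskel 6 (total 40).

Arden 12, Brisco 4, Carrow 6, Dorne 12, Eskel 6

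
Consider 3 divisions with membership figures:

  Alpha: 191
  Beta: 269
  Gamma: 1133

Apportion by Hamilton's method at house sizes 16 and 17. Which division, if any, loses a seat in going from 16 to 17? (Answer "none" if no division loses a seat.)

At 16 seats: Alpha 2, Beta 3, Gamma 11.
At 17 seats: Alpha 2, Beta 3, Gamma 12.
No division's allocation decreased.

none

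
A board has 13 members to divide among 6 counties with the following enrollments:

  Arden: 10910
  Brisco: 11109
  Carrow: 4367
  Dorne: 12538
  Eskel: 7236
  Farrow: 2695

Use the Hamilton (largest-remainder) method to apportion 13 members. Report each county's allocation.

Arden 3, Brisco 3, Carrow 1, Dorne 3, Eskel 2, Farrow 1

Total 48855; standard divisor 48855/13 ≈ 3758.077.
Standard quotas: Arden 2.9031, Brisco 2.9560, Carrow 1.1620, Dorne 3.3363, Eskel 1.9255, Farrow 0.7171.
Lower quotas: Arden 2, Brisco 2, Carrow 1, Dorne 3, Eskel 1, Farrow 0 (sum 9, leaving 4 seats).
Remainders in descending order: Brisco 0.9560, Eskel 0.9255, Arden 0.9031, Farrow 0.7171, Dorne 0.3363, Carrow 0.1620.
Largest remainders: Brisco, Eskel, Arden, Farrow receive the extra seats.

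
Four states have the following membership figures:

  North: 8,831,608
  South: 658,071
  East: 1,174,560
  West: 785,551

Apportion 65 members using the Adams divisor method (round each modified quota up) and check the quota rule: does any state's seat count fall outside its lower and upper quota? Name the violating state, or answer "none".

North

Standard quotas: North 50.137, South 3.736, East 6.668, West 4.460.
Adams allocation: North 49, South 4, East 7, West 5.
North has quota 50.137 (lower 50, upper 51) but receives 49 — outside the quota interval.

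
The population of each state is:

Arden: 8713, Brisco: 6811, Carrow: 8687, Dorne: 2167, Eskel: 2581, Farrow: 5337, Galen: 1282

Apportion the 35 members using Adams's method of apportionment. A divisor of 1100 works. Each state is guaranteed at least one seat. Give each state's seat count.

Arden 8, Brisco 7, Carrow 8, Dorne 2, Eskel 3, Farrow 5, Galen 2

With modified divisor 1100: modified quotas Arden 7.921, Brisco 6.192, Carrow 7.897, Dorne 1.970, Eskel 2.346, Farrow 4.852, Galen 1.165.
Rounding up: Arden 8, Brisco 7, Carrow 8, Dorne 2, Eskel 3, Farrow 5, Galen 2 (total 35).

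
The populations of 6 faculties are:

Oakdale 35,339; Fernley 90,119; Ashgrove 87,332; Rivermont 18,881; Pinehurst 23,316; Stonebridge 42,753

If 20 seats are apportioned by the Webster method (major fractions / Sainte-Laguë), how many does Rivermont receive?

1

Standard divisor 297740/20 ≈ 14887; standard quotas: Oakdale 2.374, Fernley 6.054, Ashgrove 5.866, Rivermont 1.268, Pinehurst 1.566, Stonebridge 2.872.
Rounding to the nearest integer gives Oakdale 2, Fernley 6, Ashgrove 6, Rivermont 1, Pinehurst 2, Stonebridge 3 — total 20, matching the house size, so no adjustment is needed.
Rivermont receives 1.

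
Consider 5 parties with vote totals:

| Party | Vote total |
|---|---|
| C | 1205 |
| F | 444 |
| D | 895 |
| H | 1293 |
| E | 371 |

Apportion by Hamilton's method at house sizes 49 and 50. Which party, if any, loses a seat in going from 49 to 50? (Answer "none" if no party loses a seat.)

none

At 49 seats: C 14, F 5, D 11, H 15, E 4.
At 50 seats: C 14, F 5, D 11, H 15, E 5.
No party's allocation decreased.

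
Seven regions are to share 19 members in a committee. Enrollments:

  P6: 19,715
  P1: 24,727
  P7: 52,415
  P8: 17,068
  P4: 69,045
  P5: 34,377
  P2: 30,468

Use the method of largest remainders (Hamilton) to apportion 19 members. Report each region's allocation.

Standard divisor: 247815 ÷ 19 ≈ 13042.895.
Standard quotas: P6 1.5116, P1 1.8958, P7 4.0187, P8 1.3086, P4 5.2937, P5 2.6357, P2 2.3360.
Lower quotas: P6 1, P1 1, P7 4, P8 1, P4 5, P5 2, P2 2 (sum 16, leaving 3 seats).
Remainders in descending order: P1 0.8958, P5 0.6357, P6 0.5116, P2 0.3360, P8 0.3086, P4 0.2937, P7 0.0187.
Largest remainders: P1, P5, P6 receive the extra seats.

P6: 2; P1: 2; P7: 4; P8: 1; P4: 5; P5: 3; P2: 2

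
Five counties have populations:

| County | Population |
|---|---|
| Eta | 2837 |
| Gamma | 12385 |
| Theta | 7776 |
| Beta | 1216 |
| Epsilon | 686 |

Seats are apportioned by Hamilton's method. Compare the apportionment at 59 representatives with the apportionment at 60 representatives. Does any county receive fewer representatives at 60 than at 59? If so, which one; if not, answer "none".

At 59 seats: Eta 7, Gamma 29, Theta 18, Beta 3, Epsilon 2.
At 60 seats: Eta 7, Gamma 30, Theta 19, Beta 3, Epsilon 1.
Epsilon drops from 2 to 1.

Epsilon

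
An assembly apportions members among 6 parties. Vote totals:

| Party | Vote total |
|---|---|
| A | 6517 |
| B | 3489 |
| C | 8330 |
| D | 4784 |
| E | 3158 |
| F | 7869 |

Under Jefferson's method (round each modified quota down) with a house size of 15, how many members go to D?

2

Standard divisor 34147/15 ≈ 2276.467; standard quotas: A 2.863, B 1.533, C 3.659, D 2.102, E 1.387, F 3.457.
Rounding down gives 2, 1, 3, 2, 1, 3 = 12 seats, so the divisor must be adjusted.
With modified divisor 1900: modified quotas A 3.430, B 1.836, C 4.384, D 2.518, E 1.662, F 4.142.
Rounding down: A 3, B 1, C 4, D 2, E 1, F 4 (total 15).
D receives 2.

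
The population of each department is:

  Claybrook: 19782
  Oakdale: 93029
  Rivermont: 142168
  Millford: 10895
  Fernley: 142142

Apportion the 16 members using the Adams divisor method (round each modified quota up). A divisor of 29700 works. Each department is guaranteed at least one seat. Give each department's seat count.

With modified divisor 29700: modified quotas Claybrook 0.666, Oakdale 3.132, Rivermont 4.787, Millford 0.367, Fernley 4.786.
Rounding up: Claybrook 1, Oakdale 4, Rivermont 5, Millford 1, Fernley 5 (total 16).

Claybrook: 1, Oakdale: 4, Rivermont: 5, Millford: 1, Fernley: 5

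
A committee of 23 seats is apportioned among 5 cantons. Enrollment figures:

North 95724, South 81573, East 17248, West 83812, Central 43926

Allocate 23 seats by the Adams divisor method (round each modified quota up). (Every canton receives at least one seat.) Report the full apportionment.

Standard divisor 322283/23 ≈ 14012.304; standard quotas: North 6.831, South 5.822, East 1.231, West 5.981, Central 3.135.
Rounding up gives 7, 6, 2, 6, 4 = 25 seats, so the divisor must be adjusted.
With modified divisor 16100: modified quotas North 5.946, South 5.067, East 1.071, West 5.206, Central 2.728.
Rounding up: North 6, South 6, East 2, West 6, Central 3 (total 23).

North=6, South=6, East=2, West=6, Central=3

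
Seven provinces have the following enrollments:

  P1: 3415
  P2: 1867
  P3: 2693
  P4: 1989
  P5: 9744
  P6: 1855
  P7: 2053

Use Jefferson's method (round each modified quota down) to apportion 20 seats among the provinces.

P1 3, P2 1, P3 2, P4 2, P5 9, P6 1, P7 2

Standard divisor 23616/20 ≈ 1180.8; standard quotas: P1 2.892, P2 1.581, P3 2.281, P4 1.684, P5 8.252, P6 1.571, P7 1.739.
Rounding down gives 2, 1, 2, 1, 8, 1, 1 = 16 seats, so the divisor must be adjusted.
With modified divisor 980: modified quotas P1 3.485, P2 1.905, P3 2.748, P4 2.030, P5 9.943, P6 1.893, P7 2.095.
Rounding down: P1 3, P2 1, P3 2, P4 2, P5 9, P6 1, P7 2 (total 20).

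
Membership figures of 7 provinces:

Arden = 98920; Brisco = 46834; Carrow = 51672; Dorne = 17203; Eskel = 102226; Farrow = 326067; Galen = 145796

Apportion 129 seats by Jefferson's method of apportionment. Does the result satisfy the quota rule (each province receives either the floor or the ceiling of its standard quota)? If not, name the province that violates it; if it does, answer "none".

Farrow

Standard quotas: Arden 16.179, Brisco 7.660, Carrow 8.451, Dorne 2.814, Eskel 16.720, Farrow 53.330, Galen 23.846.
Jefferson allocation: Arden 16, Brisco 7, Carrow 8, Dorne 2, Eskel 17, Farrow 55, Galen 24.
Farrow has quota 53.330 (lower 53, upper 54) but receives 55 — outside the quota interval.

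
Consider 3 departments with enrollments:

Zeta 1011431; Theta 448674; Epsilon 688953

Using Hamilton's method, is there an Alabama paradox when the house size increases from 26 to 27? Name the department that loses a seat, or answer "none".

At 26 seats: Zeta 12, Theta 6, Epsilon 8.
At 27 seats: Zeta 13, Theta 5, Epsilon 9.
Theta drops from 6 to 5.

Theta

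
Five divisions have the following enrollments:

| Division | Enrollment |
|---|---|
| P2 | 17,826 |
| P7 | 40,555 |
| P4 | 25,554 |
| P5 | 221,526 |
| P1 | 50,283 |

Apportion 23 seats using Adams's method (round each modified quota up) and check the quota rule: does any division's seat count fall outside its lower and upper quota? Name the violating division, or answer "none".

P5

Standard quotas: P2 1.153, P7 2.622, P4 1.652, P5 14.322, P1 3.251.
Adams allocation: P2 2, P7 3, P4 2, P5 13, P1 3.
P5 has quota 14.322 (lower 14, upper 15) but receives 13 — outside the quota interval.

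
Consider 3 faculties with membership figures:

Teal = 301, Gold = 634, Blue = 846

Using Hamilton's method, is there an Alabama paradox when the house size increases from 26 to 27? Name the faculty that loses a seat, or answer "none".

At 26 seats: Teal 5, Gold 9, Blue 12.
At 27 seats: Teal 4, Gold 10, Blue 13.
Teal drops from 5 to 4.

Teal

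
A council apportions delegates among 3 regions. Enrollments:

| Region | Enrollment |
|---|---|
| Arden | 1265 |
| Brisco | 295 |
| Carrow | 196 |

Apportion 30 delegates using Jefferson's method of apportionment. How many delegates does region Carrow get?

Standard divisor 1756/30 ≈ 58.533; standard quotas: Arden 21.612, Brisco 5.040, Carrow 3.349.
Rounding down gives 21, 5, 3 = 29 seats, so the divisor must be adjusted.
With modified divisor 56: modified quotas Arden 22.589, Brisco 5.268, Carrow 3.500.
Rounding down: Arden 22, Brisco 5, Carrow 3 (total 30).
Carrow receives 3.

3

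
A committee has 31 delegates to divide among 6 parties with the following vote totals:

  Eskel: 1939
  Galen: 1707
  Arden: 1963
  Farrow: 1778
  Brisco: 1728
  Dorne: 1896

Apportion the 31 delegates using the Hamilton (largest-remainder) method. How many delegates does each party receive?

Eskel=5, Galen=5, Arden=6, Farrow=5, Brisco=5, Dorne=5

Standard divisor: 11011 ÷ 31 ≈ 355.194.
Standard quotas: Eskel 5.459, Galen 4.806, Arden 5.527, Farrow 5.006, Brisco 4.865, Dorne 5.338.
Lower quotas: Eskel 5, Galen 4, Arden 5, Farrow 5, Brisco 4, Dorne 5 (sum 28, leaving 3 seats).
Remainders in descending order: Brisco 0.865, Galen 0.806, Arden 0.527, Eskel 0.459, Dorne 0.338, Farrow 0.006.
Largest remainders: Brisco, Galen, Arden receive the extra seats.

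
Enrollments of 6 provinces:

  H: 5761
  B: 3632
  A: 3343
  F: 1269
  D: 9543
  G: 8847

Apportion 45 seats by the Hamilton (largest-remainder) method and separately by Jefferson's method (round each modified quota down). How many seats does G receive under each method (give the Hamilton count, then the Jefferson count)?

Hamilton: H 8, B 5, A 5, F 2, D 13, G 12.
Jefferson: H 8, B 5, A 4, F 1, D 14, G 13.
G gets 12 under Hamilton and 13 under Jefferson.

12 and 13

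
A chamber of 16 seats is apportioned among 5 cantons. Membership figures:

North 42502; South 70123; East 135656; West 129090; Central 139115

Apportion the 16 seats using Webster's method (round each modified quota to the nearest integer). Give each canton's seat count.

Standard divisor 516486/16 ≈ 32280.375; standard quotas: North 1.317, South 2.172, East 4.202, West 3.999, Central 4.310.
Rounding to the nearest integer gives 1, 2, 4, 4, 4 = 15 seats, so the divisor must be adjusted.
With modified divisor 30500: modified quotas North 1.394, South 2.299, East 4.448, West 4.232, Central 4.561.
Rounding to the nearest integer: North 1, South 2, East 4, West 4, Central 5 (total 16).

North 1, South 2, East 4, West 4, Central 5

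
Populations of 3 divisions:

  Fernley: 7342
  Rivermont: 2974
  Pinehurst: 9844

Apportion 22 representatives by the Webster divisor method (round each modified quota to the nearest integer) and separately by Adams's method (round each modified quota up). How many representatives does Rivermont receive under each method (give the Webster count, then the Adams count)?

Webster: Fernley 8, Rivermont 3, Pinehurst 11.
Adams: Fernley 8, Rivermont 4, Pinehurst 10.
Rivermont gets 3 under Webster and 4 under Adams.

3 and 4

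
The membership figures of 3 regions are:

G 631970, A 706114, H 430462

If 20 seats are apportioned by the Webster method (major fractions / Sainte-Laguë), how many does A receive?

8

Standard divisor 1768546/20 ≈ 88427.3; standard quotas: G 7.147, A 7.985, H 4.868.
Rounding to the nearest integer gives G 7, A 8, H 5 — total 20, matching the house size, so no adjustment is needed.
A receives 8.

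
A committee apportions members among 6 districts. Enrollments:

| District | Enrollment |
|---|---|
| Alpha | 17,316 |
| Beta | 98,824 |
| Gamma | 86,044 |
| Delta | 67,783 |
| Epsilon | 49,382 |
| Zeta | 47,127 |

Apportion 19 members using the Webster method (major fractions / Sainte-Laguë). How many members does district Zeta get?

2

Standard divisor 366476/19 ≈ 19288.211; standard quotas: Alpha 0.898, Beta 5.124, Gamma 4.461, Delta 3.514, Epsilon 2.560, Zeta 2.443.
Rounding to the nearest integer gives Alpha 1, Beta 5, Gamma 4, Delta 4, Epsilon 3, Zeta 2 — total 19, matching the house size, so no adjustment is needed.
Zeta receives 2.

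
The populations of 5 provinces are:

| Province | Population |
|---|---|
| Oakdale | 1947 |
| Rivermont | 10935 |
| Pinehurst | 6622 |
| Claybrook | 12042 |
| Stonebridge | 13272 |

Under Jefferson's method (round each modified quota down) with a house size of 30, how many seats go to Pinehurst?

4

Standard divisor 44818/30 ≈ 1493.933; standard quotas: Oakdale 1.303, Rivermont 7.320, Pinehurst 4.433, Claybrook 8.061, Stonebridge 8.884.
Rounding down gives 1, 7, 4, 8, 8 = 28 seats, so the divisor must be adjusted.
With modified divisor 1350: modified quotas Oakdale 1.442, Rivermont 8.100, Pinehurst 4.905, Claybrook 8.920, Stonebridge 9.831.
Rounding down: Oakdale 1, Rivermont 8, Pinehurst 4, Claybrook 8, Stonebridge 9 (total 30).
Pinehurst receives 4.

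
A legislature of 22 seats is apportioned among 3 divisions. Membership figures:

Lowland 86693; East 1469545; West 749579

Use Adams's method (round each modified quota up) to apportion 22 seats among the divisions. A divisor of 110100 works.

Lowland=1, East=14, West=7

With modified divisor 110100: modified quotas Lowland 0.787, East 13.347, West 6.808.
Rounding up: Lowland 1, East 14, West 7 (total 22).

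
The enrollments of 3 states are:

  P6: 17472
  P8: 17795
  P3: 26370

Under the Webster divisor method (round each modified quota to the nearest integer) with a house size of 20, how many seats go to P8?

6

Standard divisor 61637/20 ≈ 3081.85; standard quotas: P6 5.669, P8 5.774, P3 8.557.
Rounding to the nearest integer gives 6, 6, 9 = 21 seats, so the divisor must be adjusted.
With modified divisor 3140: modified quotas P6 5.564, P8 5.667, P3 8.398.
Rounding to the nearest integer: P6 6, P8 6, P3 8 (total 20).
P8 receives 6.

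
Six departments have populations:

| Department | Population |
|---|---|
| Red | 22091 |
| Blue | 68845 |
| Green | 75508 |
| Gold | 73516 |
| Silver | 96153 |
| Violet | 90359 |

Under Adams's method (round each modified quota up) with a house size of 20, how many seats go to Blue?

Standard divisor 426472/20 ≈ 21323.6; standard quotas: Red 1.036, Blue 3.229, Green 3.541, Gold 3.448, Silver 4.509, Violet 4.238.
Rounding up gives 2, 4, 4, 4, 5, 5 = 24 seats, so the divisor must be adjusted.
With modified divisor 24300: modified quotas Red 0.909, Blue 2.833, Green 3.107, Gold 3.025, Silver 3.957, Violet 3.718.
Rounding up: Red 1, Blue 3, Green 4, Gold 4, Silver 4, Violet 4 (total 20).
Blue receives 3.

3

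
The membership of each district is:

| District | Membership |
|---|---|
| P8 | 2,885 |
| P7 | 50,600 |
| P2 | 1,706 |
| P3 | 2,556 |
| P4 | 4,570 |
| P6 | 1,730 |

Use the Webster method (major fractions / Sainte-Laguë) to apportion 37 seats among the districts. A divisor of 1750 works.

P8 2, P7 29, P2 1, P3 1, P4 3, P6 1

With modified divisor 1750: modified quotas P8 1.649, P7 28.914, P2 0.975, P3 1.461, P4 2.611, P6 0.989.
Rounding to the nearest integer: P8 2, P7 29, P2 1, P3 1, P4 3, P6 1 (total 37).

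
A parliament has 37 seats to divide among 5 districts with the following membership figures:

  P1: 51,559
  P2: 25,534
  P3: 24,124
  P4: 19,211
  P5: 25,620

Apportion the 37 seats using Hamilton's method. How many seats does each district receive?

The standard divisor is 146048/37 ≈ 3947.243.
Standard quotas: P1 13.0620, P2 6.4688, P3 6.1116, P4 4.8669, P5 6.4906.
Lower quotas: P1 13, P2 6, P3 6, P4 4, P5 6 (sum 35, leaving 2 seats).
Remainders in descending order: P4 0.8669, P5 0.4906, P2 0.4688, P3 0.1116, P1 0.0620.
Largest remainders: P4, P5 receive the extra seats.

P1=13; P2=6; P3=6; P4=5; P5=7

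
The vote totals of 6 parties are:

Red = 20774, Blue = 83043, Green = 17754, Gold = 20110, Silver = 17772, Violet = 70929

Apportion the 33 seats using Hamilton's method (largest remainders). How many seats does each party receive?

Red 3, Blue 12, Green 2, Gold 3, Silver 3, Violet 10

Total 230382; standard divisor 230382/33 ≈ 6981.273.
Standard quotas: Red 2.9757, Blue 11.8951, Green 2.5431, Gold 2.8806, Silver 2.5457, Violet 10.1599.
Lower quotas: Red 2, Blue 11, Green 2, Gold 2, Silver 2, Violet 10 (sum 29, leaving 4 seats).
Remainders in descending order: Red 0.9757, Blue 0.8951, Gold 0.8806, Silver 0.5457, Green 0.5431, Violet 0.1599.
Largest remainders: Red, Blue, Gold, Silver receive the extra seats.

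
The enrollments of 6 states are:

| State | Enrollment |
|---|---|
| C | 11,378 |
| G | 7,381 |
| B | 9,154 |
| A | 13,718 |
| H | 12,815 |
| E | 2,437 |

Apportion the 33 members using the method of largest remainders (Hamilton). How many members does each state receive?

Total 56883; standard divisor 56883/33 ≈ 1723.727.
Standard quotas: C 6.6008, G 4.2820, B 5.3106, A 7.9583, H 7.4345, E 1.4138.
Lower quotas: C 6, G 4, B 5, A 7, H 7, E 1 (sum 30, leaving 3 seats).
Remainders in descending order: A 0.9583, C 0.6008, H 0.4345, E 0.4138, B 0.3106, G 0.2820.
The surplus seats go to A, C, H.

C: 7; G: 4; B: 5; A: 8; H: 8; E: 1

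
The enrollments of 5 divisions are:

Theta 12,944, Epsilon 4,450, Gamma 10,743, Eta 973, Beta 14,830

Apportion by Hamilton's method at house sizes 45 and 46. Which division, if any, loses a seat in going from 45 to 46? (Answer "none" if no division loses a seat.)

At 45 seats: Theta 13, Epsilon 5, Gamma 11, Eta 1, Beta 15.
At 46 seats: Theta 14, Epsilon 5, Gamma 11, Eta 1, Beta 15.
No division's allocation decreased.

none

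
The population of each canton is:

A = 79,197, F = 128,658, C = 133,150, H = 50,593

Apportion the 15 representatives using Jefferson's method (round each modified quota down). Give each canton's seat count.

A 3; F 5; C 5; H 2

Standard divisor 391598/15 ≈ 26106.533; standard quotas: A 3.034, F 4.928, C 5.100, H 1.938.
Rounding down gives 3, 4, 5, 1 = 13 seats, so the divisor must be adjusted.
With modified divisor 23700: modified quotas A 3.342, F 5.429, C 5.618, H 2.135.
Rounding down: A 3, F 5, C 5, H 2 (total 15).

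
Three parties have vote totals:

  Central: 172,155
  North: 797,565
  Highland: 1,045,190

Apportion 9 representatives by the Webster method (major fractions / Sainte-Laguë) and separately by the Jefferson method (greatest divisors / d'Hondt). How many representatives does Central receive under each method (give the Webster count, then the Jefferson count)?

1 and 0

Webster: Central 1, North 3, Highland 5.
Jefferson: Central 0, North 4, Highland 5.
Central gets 1 under Webster and 0 under Jefferson.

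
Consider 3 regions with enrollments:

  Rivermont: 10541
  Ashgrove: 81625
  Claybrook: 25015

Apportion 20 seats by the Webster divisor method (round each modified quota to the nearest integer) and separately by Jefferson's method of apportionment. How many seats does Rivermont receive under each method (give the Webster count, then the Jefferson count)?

2 and 1

Webster: Rivermont 2, Ashgrove 14, Claybrook 4.
Jefferson: Rivermont 1, Ashgrove 15, Claybrook 4.
Rivermont gets 2 under Webster and 1 under Jefferson.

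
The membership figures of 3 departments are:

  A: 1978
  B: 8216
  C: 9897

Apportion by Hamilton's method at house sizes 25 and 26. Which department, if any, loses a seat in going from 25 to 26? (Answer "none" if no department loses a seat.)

A

At 25 seats: A 3, B 10, C 12.
At 26 seats: A 2, B 11, C 13.
A drops from 3 to 2.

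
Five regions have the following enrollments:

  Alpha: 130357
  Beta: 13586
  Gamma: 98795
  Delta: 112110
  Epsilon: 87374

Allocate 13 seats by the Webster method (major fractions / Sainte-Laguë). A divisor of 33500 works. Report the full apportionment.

Alpha: 4, Beta: 0, Gamma: 3, Delta: 3, Epsilon: 3

With modified divisor 33500: modified quotas Alpha 3.891, Beta 0.406, Gamma 2.949, Delta 3.347, Epsilon 2.608.
Rounding to the nearest integer: Alpha 4, Beta 0, Gamma 3, Delta 3, Epsilon 3 (total 13).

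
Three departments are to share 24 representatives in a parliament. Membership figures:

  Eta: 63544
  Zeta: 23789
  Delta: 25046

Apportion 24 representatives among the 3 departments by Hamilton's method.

The standard divisor is 112379/24 ≈ 4682.458.
Standard quotas: Eta 13.5706, Zeta 5.0805, Delta 5.3489.
Lower quotas: Eta 13, Zeta 5, Delta 5 (sum 23, leaving 1 seat).
Remainders in descending order: Eta 0.5706, Delta 0.3489, Zeta 0.0805.
The surplus seat goes to Eta.

Eta 14; Zeta 5; Delta 5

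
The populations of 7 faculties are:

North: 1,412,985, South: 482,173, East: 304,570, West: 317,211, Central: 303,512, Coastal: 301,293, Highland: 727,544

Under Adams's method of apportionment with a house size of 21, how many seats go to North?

Standard divisor 3849288/21 ≈ 183299.429; standard quotas: North 7.709, South 2.631, East 1.662, West 1.731, Central 1.656, Coastal 1.644, Highland 3.969.
Rounding up gives 8, 3, 2, 2, 2, 2, 4 = 23 seats, so the divisor must be adjusted.
With modified divisor 238300: modified quotas North 5.929, South 2.023, East 1.278, West 1.331, Central 1.274, Coastal 1.264, Highland 3.053.
Rounding up: North 6, South 3, East 2, West 2, Central 2, Coastal 2, Highland 4 (total 21).
North receives 6.

6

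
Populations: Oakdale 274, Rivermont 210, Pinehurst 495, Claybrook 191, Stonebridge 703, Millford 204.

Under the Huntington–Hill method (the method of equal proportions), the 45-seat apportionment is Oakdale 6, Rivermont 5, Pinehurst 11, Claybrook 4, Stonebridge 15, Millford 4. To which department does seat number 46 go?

Millford

Priority for the next seat is population ÷ (√(s·(s+1))).
Priorities: Oakdale 42.279, Rivermont 38.341, Pinehurst 43.084, Claybrook 42.709, Stonebridge 45.378, Millford 45.616.
Highest priority: Millford.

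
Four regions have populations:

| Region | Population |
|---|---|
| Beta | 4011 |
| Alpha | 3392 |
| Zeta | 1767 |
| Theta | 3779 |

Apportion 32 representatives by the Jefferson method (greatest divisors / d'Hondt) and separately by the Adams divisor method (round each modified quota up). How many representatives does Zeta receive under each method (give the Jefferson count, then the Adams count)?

4 and 5

Jefferson: Beta 10, Alpha 8, Zeta 4, Theta 10.
Adams: Beta 10, Alpha 8, Zeta 5, Theta 9.
Zeta gets 4 under Jefferson and 5 under Adams.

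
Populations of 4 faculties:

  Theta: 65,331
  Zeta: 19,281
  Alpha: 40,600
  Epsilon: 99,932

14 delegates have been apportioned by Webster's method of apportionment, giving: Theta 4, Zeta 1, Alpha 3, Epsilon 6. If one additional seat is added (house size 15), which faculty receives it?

Epsilon

Priority for the next seat is population ÷ (current seats + 0.5).
Priorities: Theta 14518.000, Zeta 12854.000, Alpha 11600.000, Epsilon 15374.154.
Highest priority: Epsilon.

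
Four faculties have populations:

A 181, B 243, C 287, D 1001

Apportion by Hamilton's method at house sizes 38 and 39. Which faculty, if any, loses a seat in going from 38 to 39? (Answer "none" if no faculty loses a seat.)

At 38 seats: A 4, B 6, C 6, D 22.
At 39 seats: A 4, B 5, C 7, D 23.
B drops from 6 to 5.

B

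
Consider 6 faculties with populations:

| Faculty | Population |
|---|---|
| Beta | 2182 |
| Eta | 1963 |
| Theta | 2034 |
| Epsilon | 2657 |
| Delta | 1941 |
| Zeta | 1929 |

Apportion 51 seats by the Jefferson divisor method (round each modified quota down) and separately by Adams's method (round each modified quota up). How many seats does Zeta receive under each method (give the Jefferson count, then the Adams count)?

Jefferson: Beta 9, Eta 8, Theta 8, Epsilon 11, Delta 8, Zeta 7.
Adams: Beta 9, Eta 8, Theta 8, Epsilon 10, Delta 8, Zeta 8.
Zeta gets 7 under Jefferson and 8 under Adams.

7 and 8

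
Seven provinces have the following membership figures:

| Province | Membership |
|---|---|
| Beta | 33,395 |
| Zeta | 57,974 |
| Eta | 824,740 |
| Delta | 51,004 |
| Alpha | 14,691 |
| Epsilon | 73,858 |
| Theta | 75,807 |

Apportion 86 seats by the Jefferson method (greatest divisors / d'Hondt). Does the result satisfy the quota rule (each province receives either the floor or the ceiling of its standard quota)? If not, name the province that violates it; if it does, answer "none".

Eta

Standard quotas: Beta 2.538, Zeta 4.406, Eta 62.686, Delta 3.877, Alpha 1.117, Epsilon 5.614, Theta 5.762.
Jefferson allocation: Beta 2, Zeta 4, Eta 65, Delta 4, Alpha 1, Epsilon 5, Theta 5.
Eta has quota 62.686 (lower 62, upper 63) but receives 65 — outside the quota interval.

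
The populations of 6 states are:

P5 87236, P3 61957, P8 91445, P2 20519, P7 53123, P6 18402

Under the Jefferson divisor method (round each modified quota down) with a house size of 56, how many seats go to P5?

15

Standard divisor 332682/56 ≈ 5940.75; standard quotas: P5 14.684, P3 10.429, P8 15.393, P2 3.454, P7 8.942, P6 3.098.
Rounding down gives 14, 10, 15, 3, 8, 3 = 53 seats, so the divisor must be adjusted.
With modified divisor 5700: modified quotas P5 15.305, P3 10.870, P8 16.043, P2 3.600, P7 9.320, P6 3.228.
Rounding down: P5 15, P3 10, P8 16, P2 3, P7 9, P6 3 (total 56).
P5 receives 15.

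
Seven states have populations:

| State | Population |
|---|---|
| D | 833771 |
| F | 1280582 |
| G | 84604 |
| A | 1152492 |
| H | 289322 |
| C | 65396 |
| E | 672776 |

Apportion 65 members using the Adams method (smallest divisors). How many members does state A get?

Standard divisor 4378943/65 ≈ 67368.354; standard quotas: D 12.376, F 19.009, G 1.256, A 17.107, H 4.295, C 0.971, E 9.987.
Rounding up gives 13, 20, 2, 18, 5, 1, 10 = 69 seats, so the divisor must be adjusted.
With modified divisor 71600: modified quotas D 11.645, F 17.885, G 1.182, A 16.096, H 4.041, C 0.913, E 9.396.
Rounding up: D 12, F 18, G 2, A 17, H 5, C 1, E 10 (total 65).
A receives 17.

17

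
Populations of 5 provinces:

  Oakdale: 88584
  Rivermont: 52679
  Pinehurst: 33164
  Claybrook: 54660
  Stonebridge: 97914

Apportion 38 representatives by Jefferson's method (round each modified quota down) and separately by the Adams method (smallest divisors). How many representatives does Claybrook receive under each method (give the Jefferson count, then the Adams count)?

6 and 7

Jefferson: Oakdale 10, Rivermont 6, Pinehurst 4, Claybrook 6, Stonebridge 12.
Adams: Oakdale 10, Rivermont 6, Pinehurst 4, Claybrook 7, Stonebridge 11.
Claybrook gets 6 under Jefferson and 7 under Adams.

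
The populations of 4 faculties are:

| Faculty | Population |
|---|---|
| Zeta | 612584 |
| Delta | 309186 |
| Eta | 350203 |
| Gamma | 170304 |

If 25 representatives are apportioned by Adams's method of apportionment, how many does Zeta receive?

Standard divisor 1442277/25 ≈ 57691.08; standard quotas: Zeta 10.618, Delta 5.359, Eta 6.070, Gamma 2.952.
Rounding up gives 11, 6, 7, 3 = 27 seats, so the divisor must be adjusted.
With modified divisor 61500: modified quotas Zeta 9.961, Delta 5.027, Eta 5.694, Gamma 2.769.
Rounding up: Zeta 10, Delta 6, Eta 6, Gamma 3 (total 25).
Zeta receives 10.

10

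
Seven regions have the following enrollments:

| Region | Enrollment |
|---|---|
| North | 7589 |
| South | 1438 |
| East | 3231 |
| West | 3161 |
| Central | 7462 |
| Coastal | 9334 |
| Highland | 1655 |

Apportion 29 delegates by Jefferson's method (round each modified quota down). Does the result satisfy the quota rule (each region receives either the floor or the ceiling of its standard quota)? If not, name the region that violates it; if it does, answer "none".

Standard quotas: North 6.498, South 1.231, East 2.766, West 2.706, Central 6.389, Coastal 7.992, Highland 1.417.
Jefferson allocation: North 7, South 1, East 3, West 2, Central 7, Coastal 8, Highland 1.
Every allocation lies between the lower and upper quota.

none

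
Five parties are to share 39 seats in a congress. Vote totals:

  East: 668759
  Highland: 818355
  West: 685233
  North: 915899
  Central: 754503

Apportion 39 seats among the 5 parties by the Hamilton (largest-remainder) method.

Standard divisor: 3842749 ÷ 39 ≈ 98532.026.
Standard quotas: East 6.7872, Highland 8.3055, West 6.9544, North 9.2954, Central 7.6574.
Lower quotas: East 6, Highland 8, West 6, North 9, Central 7 (sum 36, leaving 3 seats).
Remainders in descending order: West 0.9544, East 0.7872, Central 0.6574, Highland 0.3055, North 0.2954.
Largest remainders: West, East, Central receive the extra seats.

East=7; Highland=8; West=7; North=9; Central=8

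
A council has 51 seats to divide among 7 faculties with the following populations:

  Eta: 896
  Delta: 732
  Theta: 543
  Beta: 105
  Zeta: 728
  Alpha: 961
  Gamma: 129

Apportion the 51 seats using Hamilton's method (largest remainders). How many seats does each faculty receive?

Eta: 11, Delta: 9, Theta: 7, Beta: 1, Zeta: 9, Alpha: 12, Gamma: 2

Total 4094; standard divisor 4094/51 ≈ 80.275.
Standard quotas: Eta 11.162, Delta 9.119, Theta 6.764, Beta 1.308, Zeta 9.069, Alpha 11.971, Gamma 1.607.
Lower quotas: Eta 11, Delta 9, Theta 6, Beta 1, Zeta 9, Alpha 11, Gamma 1 (sum 48, leaving 3 seats).
Remainders in descending order: Alpha 0.971, Theta 0.764, Gamma 0.607, Beta 0.308, Eta 0.162, Delta 0.119, Zeta 0.069.
The surplus seats go to Alpha, Theta, Gamma.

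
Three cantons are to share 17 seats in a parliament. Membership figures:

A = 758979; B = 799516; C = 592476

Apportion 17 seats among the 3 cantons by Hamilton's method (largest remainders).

Standard divisor: 2150971 ÷ 17 ≈ 126527.706.
Standard quotas: A 5.9985, B 6.3189, C 4.6826.
Lower quotas: A 5, B 6, C 4 (sum 15, leaving 2 seats).
Remainders in descending order: A 0.9985, C 0.6826, B 0.3189.
Largest remainders: A, C receive the extra seats.

A: 6, B: 6, C: 5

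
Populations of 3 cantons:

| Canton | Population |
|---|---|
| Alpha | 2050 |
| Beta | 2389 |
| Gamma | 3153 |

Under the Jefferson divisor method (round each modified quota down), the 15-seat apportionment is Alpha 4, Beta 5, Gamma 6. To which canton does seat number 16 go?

Gamma

Priority for the next seat is population ÷ (current seats + 1).
Priorities: Alpha 410.000, Beta 398.167, Gamma 450.429.
Highest priority: Gamma.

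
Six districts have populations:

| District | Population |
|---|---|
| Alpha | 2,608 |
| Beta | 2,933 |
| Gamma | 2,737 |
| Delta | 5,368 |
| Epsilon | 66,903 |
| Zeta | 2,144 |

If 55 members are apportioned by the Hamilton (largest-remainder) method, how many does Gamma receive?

Total 82693; standard divisor 82693/55 ≈ 1503.509.
Standard quotas: Alpha 1.7346, Beta 1.9508, Gamma 1.8204, Delta 3.5703, Epsilon 44.4979, Zeta 1.4260.
Lower quotas: Alpha 1, Beta 1, Gamma 1, Delta 3, Epsilon 44, Zeta 1 (sum 51, leaving 4 seats).
Remainders in descending order: Beta 0.9508, Gamma 0.8204, Alpha 0.7346, Delta 0.5703, Epsilon 0.4979, Zeta 0.4260.
The surplus seats go to Beta, Gamma, Alpha, Delta.
Gamma receives 2.

2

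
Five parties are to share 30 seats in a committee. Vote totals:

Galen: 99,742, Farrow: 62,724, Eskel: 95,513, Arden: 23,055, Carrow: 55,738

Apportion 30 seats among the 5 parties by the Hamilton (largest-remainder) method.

Galen 9, Farrow 6, Eskel 8, Arden 2, Carrow 5

Standard divisor: 336772 ÷ 30 ≈ 11225.733.
Standard quotas: Galen 8.8851, Farrow 5.5875, Eskel 8.5084, Arden 2.0538, Carrow 4.9652.
Lower quotas: Galen 8, Farrow 5, Eskel 8, Arden 2, Carrow 4 (sum 27, leaving 3 seats).
Remainders in descending order: Carrow 0.9652, Galen 0.8851, Farrow 0.5875, Eskel 0.5084, Arden 0.0538.
Largest remainders: Carrow, Galen, Farrow receive the extra seats.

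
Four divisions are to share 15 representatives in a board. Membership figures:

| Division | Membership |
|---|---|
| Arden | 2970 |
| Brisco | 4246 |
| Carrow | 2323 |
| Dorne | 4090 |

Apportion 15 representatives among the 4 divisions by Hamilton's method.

Arden=3, Brisco=5, Carrow=3, Dorne=4

The standard divisor is 13629/15 ≈ 908.6.
Standard quotas: Arden 3.269, Brisco 4.673, Carrow 2.557, Dorne 4.501.
Lower quotas: Arden 3, Brisco 4, Carrow 2, Dorne 4 (sum 13, leaving 2 seats).
Remainders in descending order: Brisco 0.673, Carrow 0.557, Dorne 0.501, Arden 0.269.
The surplus seats go to Brisco, Carrow.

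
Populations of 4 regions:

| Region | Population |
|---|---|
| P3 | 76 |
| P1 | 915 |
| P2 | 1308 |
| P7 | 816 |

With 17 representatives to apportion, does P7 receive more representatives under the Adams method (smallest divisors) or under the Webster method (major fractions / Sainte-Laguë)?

Adams: P3 1, P1 5, P2 7, P7 4.
Webster: P3 0, P1 5, P2 7, P7 5.
P7 gets 4 under Adams and 5 under Webster.

Webster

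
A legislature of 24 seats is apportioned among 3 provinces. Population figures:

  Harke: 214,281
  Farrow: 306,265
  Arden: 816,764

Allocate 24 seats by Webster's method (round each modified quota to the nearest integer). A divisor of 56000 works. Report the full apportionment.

Harke 4; Farrow 5; Arden 15

With modified divisor 56000: modified quotas Harke 3.826, Farrow 5.469, Arden 14.585.
Rounding to the nearest integer: Harke 4, Farrow 5, Arden 15 (total 24).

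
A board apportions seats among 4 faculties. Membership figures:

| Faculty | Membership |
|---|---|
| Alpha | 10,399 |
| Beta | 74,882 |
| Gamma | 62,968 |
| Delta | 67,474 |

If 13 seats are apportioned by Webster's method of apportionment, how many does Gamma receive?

Standard divisor 215723/13 ≈ 16594.077; standard quotas: Alpha 0.627, Beta 4.513, Gamma 3.795, Delta 4.066.
Rounding to the nearest integer gives 1, 5, 4, 4 = 14 seats, so the divisor must be adjusted.
With modified divisor 17300: modified quotas Alpha 0.601, Beta 4.328, Gamma 3.640, Delta 3.900.
Rounding to the nearest integer: Alpha 1, Beta 4, Gamma 4, Delta 4 (total 13).
Gamma receives 4.

4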